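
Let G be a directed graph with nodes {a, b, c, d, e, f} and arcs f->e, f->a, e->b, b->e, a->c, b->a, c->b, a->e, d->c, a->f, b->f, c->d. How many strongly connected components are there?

1

{a, b, c, d, e, f} are all mutually reachable — one SCC of size 6.
That gives 1 strongly connected component.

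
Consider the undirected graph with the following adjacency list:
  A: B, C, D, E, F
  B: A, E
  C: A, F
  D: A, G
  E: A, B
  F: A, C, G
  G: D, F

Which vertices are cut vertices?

A

Removing A increases the component count from 1 to 2, so A is a cut vertex.
By contrast removing B leaves 1 component; it is not a cut vertex. No other vertex is a cut vertex either.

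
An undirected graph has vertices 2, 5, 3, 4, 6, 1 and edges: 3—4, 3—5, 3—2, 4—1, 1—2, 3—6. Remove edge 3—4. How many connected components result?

1

3 and 4 are still connected via 3-2-1-4, so the component count stays at 1.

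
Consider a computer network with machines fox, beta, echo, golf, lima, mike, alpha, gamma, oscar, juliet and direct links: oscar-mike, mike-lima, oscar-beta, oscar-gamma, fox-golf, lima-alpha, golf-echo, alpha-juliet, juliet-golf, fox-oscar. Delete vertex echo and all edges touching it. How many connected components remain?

1

With echo gone, the remaining components are: {fox, beta, golf, lima, mike, alpha, gamma, oscar, juliet}.
That is 1 component.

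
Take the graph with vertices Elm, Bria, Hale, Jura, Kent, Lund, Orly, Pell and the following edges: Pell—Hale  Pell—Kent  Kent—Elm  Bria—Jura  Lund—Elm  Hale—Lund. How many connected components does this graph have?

Orly is isolated — a component by itself.
Starting from Bria we can reach Bria, Jura. That is one component of size 2.
Starting from Elm we can reach Elm, Hale, Kent, Lund, Pell. That is one component of size 5.
Total: 3 components.

3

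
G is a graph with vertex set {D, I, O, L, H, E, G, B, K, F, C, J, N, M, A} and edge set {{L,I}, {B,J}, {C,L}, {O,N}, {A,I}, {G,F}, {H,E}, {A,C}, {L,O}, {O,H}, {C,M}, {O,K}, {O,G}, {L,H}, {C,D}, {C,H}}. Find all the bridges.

B-J, C-D, C-M, E-H, F-G, G-O, K-O, N-O

The edges on the cycle L-O-H-L are not bridges since each lies on that cycle.
But removing O—N disconnects O from N; removing M—C disconnects M from C; removing C—D disconnects C from D; removing F—G disconnects F from G — these are bridges.
In total 8 edges are bridges.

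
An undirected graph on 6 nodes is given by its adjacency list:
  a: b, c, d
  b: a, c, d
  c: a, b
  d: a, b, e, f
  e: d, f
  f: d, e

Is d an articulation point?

Deleting d raises the number of components from 1 to 2, so d is a cut vertex.

Yes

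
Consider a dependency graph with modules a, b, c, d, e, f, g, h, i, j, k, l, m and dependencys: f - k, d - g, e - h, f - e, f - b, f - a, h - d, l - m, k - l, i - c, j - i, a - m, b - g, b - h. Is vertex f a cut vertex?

Yes

Deleting f raises the number of components from 2 to 3, so f is a cut vertex.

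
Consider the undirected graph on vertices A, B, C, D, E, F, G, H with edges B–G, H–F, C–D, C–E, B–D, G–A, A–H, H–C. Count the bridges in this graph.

The edges on the cycle B-G-A-H-C-D-B are not bridges since each lies on that cycle.
But removing H–F disconnects H from F; removing C–E disconnects C from E — these are bridges.
That makes 2 bridges.

2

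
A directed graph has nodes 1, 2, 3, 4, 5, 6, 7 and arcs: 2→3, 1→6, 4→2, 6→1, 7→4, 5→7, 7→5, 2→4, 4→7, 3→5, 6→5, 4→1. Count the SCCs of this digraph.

{1, 2, 3, 4, 5, 6, 7} are all mutually reachable — one SCC of size 7.
That gives 1 strongly connected component.

1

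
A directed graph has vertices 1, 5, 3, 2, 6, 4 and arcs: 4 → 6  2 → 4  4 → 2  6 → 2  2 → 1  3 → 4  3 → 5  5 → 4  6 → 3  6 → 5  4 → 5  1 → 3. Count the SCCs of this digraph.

1

{1, 2, 3, 4, 5, 6} are all mutually reachable — one SCC of size 6.
That gives 1 strongly connected component.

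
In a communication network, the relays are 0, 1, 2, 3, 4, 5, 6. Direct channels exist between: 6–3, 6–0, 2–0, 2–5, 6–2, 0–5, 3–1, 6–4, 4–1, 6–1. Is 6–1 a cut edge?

After removing 6–1, the path 6-3-1 still connects them, so the edge is not a bridge.

No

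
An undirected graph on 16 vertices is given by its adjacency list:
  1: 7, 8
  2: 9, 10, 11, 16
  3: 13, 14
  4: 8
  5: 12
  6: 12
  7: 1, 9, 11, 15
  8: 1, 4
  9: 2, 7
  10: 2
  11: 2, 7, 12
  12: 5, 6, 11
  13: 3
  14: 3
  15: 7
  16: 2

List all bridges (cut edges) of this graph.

The edges on the cycle 9-7-11-2-9 are not bridges since each lies on that cycle.
But removing 7-1 disconnects 7 from 1; removing 11-12 disconnects 11 from 12; removing 13-3 disconnects 13 from 3; removing 16-2 disconnects 16 from 2 — these are bridges.
In total 11 edges are bridges.

1-7, 1-8, 10-2, 11-12, 12-5, 12-6, 13-3, 14-3, 15-7, 16-2, 4-8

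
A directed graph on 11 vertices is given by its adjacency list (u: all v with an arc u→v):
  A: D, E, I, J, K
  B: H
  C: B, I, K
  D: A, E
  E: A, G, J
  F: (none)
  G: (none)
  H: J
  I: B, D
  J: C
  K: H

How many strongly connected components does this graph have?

3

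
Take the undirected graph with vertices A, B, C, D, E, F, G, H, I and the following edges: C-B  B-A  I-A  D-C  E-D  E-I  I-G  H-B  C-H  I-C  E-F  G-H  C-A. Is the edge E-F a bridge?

Yes

Removing E-F leaves no path between E and F: the component count goes from 1 to 2. So it is a bridge.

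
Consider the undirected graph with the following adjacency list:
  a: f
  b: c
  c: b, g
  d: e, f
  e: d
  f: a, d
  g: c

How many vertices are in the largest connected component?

Starting from b we can reach b, c, g. That is one component of size 3.
Starting from a we can reach a, d, e, f. That is one component of size 4.
The largest has 4 vertices.

4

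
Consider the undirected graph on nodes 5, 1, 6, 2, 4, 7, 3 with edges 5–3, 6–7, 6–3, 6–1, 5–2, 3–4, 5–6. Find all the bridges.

The edges on the cycle 5-6-3-5 are not bridges since each lies on that cycle.
But removing 6–7 disconnects 6 from 7; removing 6–1 disconnects 6 from 1; removing 3–4 disconnects 3 from 4; removing 5–2 disconnects 5 from 2 — these are bridges.

1-6, 2-5, 3-4, 6-7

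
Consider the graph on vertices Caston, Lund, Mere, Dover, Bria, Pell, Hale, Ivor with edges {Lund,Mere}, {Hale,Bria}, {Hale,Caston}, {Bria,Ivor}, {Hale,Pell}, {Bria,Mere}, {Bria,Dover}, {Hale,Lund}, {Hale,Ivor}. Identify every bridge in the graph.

The edges on the cycle Hale-Bria-Mere-Lund-Hale are not bridges since each lies on that cycle.
But removing Caston - Hale disconnects Caston from Hale; removing Dover - Bria disconnects Dover from Bria; removing Hale - Pell disconnects Hale from Pell — these are bridges.

Bria-Dover, Caston-Hale, Hale-Pell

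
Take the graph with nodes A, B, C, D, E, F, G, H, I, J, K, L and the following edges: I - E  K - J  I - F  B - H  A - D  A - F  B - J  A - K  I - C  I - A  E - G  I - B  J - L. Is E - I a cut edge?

Yes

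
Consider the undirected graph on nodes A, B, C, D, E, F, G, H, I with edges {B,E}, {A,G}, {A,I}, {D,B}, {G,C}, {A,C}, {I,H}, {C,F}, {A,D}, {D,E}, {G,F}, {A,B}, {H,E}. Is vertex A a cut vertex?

Deleting A raises the number of components from 1 to 2, so A is a cut vertex.

Yes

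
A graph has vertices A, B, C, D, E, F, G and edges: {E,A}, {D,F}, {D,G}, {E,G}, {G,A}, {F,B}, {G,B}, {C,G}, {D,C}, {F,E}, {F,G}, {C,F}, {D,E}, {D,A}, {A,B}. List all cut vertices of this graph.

none

Removing G, for instance, still leaves 1 component. No single vertex removal increases the component count — the graph has no articulation points.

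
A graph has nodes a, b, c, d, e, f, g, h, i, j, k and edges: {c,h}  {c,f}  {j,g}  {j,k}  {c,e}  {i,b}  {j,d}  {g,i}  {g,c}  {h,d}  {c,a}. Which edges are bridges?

The edges on the cycle j-g-c-h-d-j are not bridges since each lies on that cycle.
But removing a–c disconnects a from c; removing j–k disconnects j from k; removing i–b disconnects i from b; removing c–f disconnects c from f — these are bridges.
In total 6 edges are bridges.

a-c, b-i, c-e, c-f, g-i, j-k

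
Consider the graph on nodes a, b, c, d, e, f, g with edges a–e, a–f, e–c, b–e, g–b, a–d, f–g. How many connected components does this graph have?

1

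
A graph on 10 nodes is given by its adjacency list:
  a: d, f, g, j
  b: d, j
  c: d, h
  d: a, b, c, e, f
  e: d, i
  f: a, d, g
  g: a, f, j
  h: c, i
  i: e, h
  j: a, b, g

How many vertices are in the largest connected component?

10

Starting from a we can reach a, b, c, d, e, f, g, h, i, j. That is one component of size 10.
The largest has 10 vertices.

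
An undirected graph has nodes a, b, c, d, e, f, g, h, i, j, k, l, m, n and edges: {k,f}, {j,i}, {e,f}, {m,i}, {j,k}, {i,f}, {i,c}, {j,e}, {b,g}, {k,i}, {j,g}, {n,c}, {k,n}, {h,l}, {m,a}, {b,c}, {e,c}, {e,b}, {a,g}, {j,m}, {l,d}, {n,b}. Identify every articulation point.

Removing l increases the component count from 2 to 3, so l is a cut vertex.
By contrast removing h leaves 2 components; it is not a cut vertex. No other vertex is a cut vertex either.

l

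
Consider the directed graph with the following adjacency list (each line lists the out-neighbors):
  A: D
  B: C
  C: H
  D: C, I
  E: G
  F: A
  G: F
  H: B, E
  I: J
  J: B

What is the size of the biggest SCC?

10

{A, B, C, D, E, F, G, H, I, J} are all mutually reachable — one SCC of size 10.
The largest has 10 vertices.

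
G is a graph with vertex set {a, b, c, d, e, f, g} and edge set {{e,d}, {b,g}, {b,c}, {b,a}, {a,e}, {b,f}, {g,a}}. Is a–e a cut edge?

Yes

Removing a–e leaves no path between a and e: the component count goes from 1 to 2. So it is a bridge.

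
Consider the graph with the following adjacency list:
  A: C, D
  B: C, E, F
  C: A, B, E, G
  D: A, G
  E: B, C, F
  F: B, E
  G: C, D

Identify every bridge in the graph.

The edges on the cycle C-A-D-G-C are not bridges since each lies on that cycle.
Every edge lies on some cycle, so there are no bridges.

none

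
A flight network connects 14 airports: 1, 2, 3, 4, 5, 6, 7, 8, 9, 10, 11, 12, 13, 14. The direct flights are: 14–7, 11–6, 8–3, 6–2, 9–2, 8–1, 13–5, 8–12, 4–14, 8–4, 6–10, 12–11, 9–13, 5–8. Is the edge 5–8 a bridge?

After removing 5–8, the path 5-13-9-2-6-11-12-8 still connects them, so the edge is not a bridge.

No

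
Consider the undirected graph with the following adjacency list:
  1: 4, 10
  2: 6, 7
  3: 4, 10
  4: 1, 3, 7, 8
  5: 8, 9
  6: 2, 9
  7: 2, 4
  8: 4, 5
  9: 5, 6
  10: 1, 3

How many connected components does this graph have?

Starting from 1 we can reach 1, 2, 3, 4, 5, 6, 7, 8, 9, 10. That is one component of size 10.
Total: 1 component.

1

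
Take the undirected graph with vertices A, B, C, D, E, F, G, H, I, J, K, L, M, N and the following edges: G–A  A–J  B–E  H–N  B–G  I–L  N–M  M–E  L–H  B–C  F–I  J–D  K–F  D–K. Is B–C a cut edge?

Removing B–C leaves no path between B and C: the component count goes from 1 to 2. So it is a bridge.

Yes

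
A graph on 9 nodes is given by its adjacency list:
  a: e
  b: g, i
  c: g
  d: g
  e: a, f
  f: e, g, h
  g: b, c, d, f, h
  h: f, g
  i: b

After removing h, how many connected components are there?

1

With h gone, the remaining components are: {a, b, c, d, e, f, g, i}.
That is 1 component.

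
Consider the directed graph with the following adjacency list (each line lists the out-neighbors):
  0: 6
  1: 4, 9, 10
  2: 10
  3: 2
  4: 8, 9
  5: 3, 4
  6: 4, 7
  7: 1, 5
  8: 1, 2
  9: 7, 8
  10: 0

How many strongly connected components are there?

{0, 1, 2, 3, 4, 5, 6, 7, 8, 9, 10} are all mutually reachable — one SCC of size 11.
That gives 1 strongly connected component.

1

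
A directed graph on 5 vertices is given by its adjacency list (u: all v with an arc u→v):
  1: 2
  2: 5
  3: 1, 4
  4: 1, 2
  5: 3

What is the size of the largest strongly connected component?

{1, 2, 3, 4, 5} are all mutually reachable — one SCC of size 5.
The largest has 5 vertices.

5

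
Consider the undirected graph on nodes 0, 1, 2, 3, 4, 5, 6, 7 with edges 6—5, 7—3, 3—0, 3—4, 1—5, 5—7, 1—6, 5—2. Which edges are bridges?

0-3, 2-5, 3-4, 3-7, 5-7

The edges on the cycle 1-6-5-1 are not bridges since each lies on that cycle.
But removing 7—3 disconnects 7 from 3; removing 3—0 disconnects 3 from 0; removing 5—7 disconnects 5 from 7; removing 3—4 disconnects 3 from 4 — these are bridges.
In total 5 edges are bridges.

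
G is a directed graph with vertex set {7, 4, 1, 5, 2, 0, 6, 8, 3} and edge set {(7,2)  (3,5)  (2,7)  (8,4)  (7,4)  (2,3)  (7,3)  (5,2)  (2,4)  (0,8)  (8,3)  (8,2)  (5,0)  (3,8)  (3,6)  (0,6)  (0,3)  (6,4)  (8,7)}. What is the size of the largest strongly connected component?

{0, 2, 3, 5, 7, 8} are all mutually reachable — one SCC of size 6.
{1} is an SCC by itself.
{6} is an SCC by itself.
{4} is an SCC by itself.
The largest has 6 vertices.

6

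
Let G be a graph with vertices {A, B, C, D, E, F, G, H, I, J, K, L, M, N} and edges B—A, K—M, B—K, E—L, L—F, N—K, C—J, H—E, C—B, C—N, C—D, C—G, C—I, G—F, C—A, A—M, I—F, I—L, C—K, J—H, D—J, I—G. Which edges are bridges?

none

The edges on the cycle C-N-K-C are not bridges since each lies on that cycle.
Every edge lies on some cycle, so there are no bridges.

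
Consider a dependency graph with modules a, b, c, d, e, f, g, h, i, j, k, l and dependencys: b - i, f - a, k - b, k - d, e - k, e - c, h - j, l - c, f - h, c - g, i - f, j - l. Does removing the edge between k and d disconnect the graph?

Yes

Removing k - d leaves no path between k and d: the component count goes from 1 to 2. So it is a bridge.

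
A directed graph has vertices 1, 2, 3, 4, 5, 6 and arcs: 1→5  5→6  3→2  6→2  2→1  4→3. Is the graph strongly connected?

There is no directed path from 3 to 4, so the graph is not strongly connected.

No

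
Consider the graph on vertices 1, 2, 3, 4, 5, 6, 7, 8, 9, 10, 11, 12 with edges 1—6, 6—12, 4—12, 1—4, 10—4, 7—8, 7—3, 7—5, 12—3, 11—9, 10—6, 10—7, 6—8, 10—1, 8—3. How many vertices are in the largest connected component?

9

2 is isolated — a component by itself.
Starting from 9 we can reach 9, 11. That is one component of size 2.
Starting from 1 we can reach 1, 3, 4, 5, 6, 7, 8, 10, 12. That is one component of size 9.
The largest has 9 vertices.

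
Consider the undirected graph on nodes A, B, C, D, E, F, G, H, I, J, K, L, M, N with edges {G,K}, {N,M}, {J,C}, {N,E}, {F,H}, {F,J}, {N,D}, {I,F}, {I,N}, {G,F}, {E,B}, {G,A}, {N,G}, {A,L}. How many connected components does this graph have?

1

Starting from A we can reach A, B, C, D, E, F, G, H, I, J, K, L, M, N. That is one component of size 14.
Total: 1 component.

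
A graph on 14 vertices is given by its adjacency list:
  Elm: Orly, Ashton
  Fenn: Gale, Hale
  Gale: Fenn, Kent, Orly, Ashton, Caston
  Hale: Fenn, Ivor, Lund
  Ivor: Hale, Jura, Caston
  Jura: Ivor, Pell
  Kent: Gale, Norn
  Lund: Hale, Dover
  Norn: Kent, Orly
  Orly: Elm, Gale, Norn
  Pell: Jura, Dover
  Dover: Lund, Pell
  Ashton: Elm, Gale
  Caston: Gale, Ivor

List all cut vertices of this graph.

Removing Gale increases the component count from 1 to 2, so Gale is a cut vertex.
By contrast removing Ashton leaves 1 component; it is not a cut vertex. No other vertex is a cut vertex either.

Gale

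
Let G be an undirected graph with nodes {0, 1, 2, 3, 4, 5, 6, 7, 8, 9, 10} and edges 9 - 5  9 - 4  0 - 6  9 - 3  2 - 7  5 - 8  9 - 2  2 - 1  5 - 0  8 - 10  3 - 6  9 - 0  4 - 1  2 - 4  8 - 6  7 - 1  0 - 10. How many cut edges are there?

The edges on the cycle 2-7-1-2 are not bridges since each lies on that cycle.
Every edge lies on some cycle, so there are no bridges.

0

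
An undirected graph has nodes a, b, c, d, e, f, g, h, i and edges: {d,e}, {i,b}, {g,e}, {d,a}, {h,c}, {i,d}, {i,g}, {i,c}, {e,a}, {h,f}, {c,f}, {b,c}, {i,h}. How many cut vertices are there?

1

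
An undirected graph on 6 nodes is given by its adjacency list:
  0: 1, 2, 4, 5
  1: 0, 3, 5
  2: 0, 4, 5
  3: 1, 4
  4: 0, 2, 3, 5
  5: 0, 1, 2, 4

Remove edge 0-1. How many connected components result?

1

0 and 1 are still connected via 0-5-1, so the component count stays at 1.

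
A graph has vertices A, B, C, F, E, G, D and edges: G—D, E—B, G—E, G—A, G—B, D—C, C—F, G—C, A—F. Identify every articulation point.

G

Removing G increases the component count from 1 to 2, so G is a cut vertex.
By contrast removing A leaves 1 component; it is not a cut vertex. No other vertex is a cut vertex either.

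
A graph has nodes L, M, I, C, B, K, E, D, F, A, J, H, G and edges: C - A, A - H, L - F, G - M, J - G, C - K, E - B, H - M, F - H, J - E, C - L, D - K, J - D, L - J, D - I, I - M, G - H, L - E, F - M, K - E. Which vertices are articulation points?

Removing E increases the component count from 1 to 2, so E is a cut vertex.
By contrast removing M leaves 1 component; it is not a cut vertex. No other vertex is a cut vertex either.

E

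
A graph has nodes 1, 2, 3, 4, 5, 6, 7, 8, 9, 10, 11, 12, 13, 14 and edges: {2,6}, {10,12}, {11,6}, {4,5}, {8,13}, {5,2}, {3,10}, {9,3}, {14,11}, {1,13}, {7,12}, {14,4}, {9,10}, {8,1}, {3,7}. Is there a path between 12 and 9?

Yes

From 12 we can reach 3, 7, 9, 10, 12, which includes 9.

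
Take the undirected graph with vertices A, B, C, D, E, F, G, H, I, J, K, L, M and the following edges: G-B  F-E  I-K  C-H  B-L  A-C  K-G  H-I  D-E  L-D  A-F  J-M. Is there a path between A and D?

Yes

From A we can reach A, B, C, D, E, F, G, H, I, K, L, which includes D.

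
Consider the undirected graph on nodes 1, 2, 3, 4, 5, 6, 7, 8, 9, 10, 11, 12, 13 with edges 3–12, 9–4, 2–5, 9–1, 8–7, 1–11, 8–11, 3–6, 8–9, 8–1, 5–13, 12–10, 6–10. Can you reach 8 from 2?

The component containing 2 is {2, 5, 13}, and 8 is not in it.

No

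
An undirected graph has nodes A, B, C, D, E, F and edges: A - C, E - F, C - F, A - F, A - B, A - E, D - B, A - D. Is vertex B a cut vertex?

Deleting B leaves 1 component (was 1) (its neighbors A, D remain connected to each other), so B is not a cut vertex.

No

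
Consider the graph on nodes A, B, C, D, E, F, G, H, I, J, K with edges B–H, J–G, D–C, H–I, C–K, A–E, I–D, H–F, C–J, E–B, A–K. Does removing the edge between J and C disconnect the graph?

Removing J–C leaves no path between J and C: the component count goes from 1 to 2. So it is a bridge.

Yes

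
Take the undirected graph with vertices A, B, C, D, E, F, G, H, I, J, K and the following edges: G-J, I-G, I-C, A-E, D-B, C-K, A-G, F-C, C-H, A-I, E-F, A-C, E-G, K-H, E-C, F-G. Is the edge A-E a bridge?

After removing A-E, the path A-G-E still connects them, so the edge is not a bridge.

No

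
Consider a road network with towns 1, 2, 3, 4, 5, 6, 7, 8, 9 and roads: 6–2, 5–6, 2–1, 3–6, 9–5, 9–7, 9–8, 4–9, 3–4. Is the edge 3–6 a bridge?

No

After removing 3–6, the path 3-4-9-5-6 still connects them, so the edge is not a bridge.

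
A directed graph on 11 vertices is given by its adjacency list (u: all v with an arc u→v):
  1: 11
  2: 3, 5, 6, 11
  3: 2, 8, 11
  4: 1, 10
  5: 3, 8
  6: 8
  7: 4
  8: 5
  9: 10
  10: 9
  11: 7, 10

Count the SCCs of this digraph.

3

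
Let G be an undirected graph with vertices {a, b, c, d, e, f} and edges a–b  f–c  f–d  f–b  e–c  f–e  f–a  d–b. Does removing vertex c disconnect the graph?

Deleting c leaves 1 component (was 1) (its neighbors e, f remain connected to each other), so c is not a cut vertex.

No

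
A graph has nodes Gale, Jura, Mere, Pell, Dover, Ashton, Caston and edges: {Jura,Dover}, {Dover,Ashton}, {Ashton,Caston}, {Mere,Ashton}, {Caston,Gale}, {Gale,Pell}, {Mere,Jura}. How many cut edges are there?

3

The edges on the cycle Mere-Jura-Dover-Ashton-Mere are not bridges since each lies on that cycle.
But removing Ashton-Caston disconnects Ashton from Caston; removing Gale-Pell disconnects Gale from Pell; removing Caston-Gale disconnects Caston from Gale — these are bridges.
That makes 3 bridges.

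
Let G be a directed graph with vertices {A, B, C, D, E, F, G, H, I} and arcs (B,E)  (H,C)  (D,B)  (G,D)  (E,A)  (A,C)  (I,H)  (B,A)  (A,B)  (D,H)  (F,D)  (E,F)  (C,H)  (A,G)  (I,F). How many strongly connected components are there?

3

{A, B, D, E, F, G} are all mutually reachable — one SCC of size 6.
{C, H} are all mutually reachable — one SCC of size 2.
{I} is an SCC by itself.
That gives 3 strongly connected components.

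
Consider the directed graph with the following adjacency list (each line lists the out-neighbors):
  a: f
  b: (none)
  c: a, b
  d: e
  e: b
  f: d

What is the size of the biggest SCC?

1

{c} is an SCC by itself.
{b} is an SCC by itself.
{d} is an SCC by itself.
{a} is an SCC by itself.
{e} is an SCC by itself.
(and 1 more singleton SCC)
The largest has 1 vertex.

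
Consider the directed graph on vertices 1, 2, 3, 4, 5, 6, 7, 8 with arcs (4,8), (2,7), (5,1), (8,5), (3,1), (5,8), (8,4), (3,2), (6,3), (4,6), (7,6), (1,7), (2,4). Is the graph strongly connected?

From 2 we can reach every vertex (1, 2, 3, 4, 5, 6, 7, 8), and every vertex can reach 2 (1, 2, 3, 4, 5, 6, 7, 8). So the whole graph is one strongly connected component.

Yes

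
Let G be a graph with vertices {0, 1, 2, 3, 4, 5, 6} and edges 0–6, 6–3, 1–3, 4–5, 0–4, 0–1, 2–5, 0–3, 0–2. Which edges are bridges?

none

The edges on the cycle 0-1-3-0 are not bridges since each lies on that cycle.
Every edge lies on some cycle, so there are no bridges.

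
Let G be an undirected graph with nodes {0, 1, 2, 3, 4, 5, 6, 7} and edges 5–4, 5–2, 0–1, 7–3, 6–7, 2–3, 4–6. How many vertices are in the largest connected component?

Starting from 0 we can reach 0, 1. That is one component of size 2.
Starting from 2 we can reach 2, 3, 4, 5, 6, 7. That is one component of size 6.
The largest has 6 vertices.

6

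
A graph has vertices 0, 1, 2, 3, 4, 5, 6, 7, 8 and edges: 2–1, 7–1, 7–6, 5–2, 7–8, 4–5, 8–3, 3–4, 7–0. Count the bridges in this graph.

2

The edges on the cycle 7-8-3-4-5-2-1-7 are not bridges since each lies on that cycle.
But removing 7–0 disconnects 7 from 0; removing 7–6 disconnects 7 from 6 — these are bridges.
That makes 2 bridges.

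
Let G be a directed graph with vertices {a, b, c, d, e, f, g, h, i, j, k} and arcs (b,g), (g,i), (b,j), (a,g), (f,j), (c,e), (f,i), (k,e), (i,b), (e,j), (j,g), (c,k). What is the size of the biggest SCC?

{b, g, i, j} are all mutually reachable — one SCC of size 4.
{k} is an SCC by itself.
{h} is an SCC by itself.
{a} is an SCC by itself.
{e} is an SCC by itself.
(and 3 more singleton SCCs)
The largest has 4 vertices.

4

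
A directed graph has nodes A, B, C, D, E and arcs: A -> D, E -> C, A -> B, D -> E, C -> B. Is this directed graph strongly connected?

No

There is no directed path from C to A, so the graph is not strongly connected.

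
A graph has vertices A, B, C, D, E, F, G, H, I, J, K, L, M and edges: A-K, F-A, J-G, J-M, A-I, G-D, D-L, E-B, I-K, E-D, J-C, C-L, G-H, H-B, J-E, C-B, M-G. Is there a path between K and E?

No

The component containing K is {A, F, I, K}, and E is not in it.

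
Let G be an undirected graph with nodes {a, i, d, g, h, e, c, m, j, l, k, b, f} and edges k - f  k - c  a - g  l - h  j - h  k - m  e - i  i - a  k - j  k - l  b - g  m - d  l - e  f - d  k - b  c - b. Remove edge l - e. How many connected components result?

l and e are still connected via l-k-b-g-a-i-e, so the component count stays at 1.

1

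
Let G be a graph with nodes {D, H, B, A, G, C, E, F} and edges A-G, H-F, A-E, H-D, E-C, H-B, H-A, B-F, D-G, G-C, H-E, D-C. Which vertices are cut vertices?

Removing H increases the component count from 1 to 2, so H is a cut vertex.
By contrast removing E leaves 1 component; it is not a cut vertex. No other vertex is a cut vertex either.

H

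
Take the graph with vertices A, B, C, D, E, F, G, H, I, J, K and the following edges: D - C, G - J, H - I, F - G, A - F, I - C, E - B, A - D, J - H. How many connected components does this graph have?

K is isolated — a component by itself.
Starting from B we can reach B, E. That is one component of size 2.
Starting from A we can reach A, C, D, F, G, H, I, J. That is one component of size 8.
Total: 3 components.

3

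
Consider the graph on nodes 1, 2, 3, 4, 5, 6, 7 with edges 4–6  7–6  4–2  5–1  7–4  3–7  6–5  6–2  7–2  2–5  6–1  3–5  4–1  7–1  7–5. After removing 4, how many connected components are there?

1

With 4 gone, the remaining components are: {1, 2, 3, 5, 6, 7}.
That is 1 component.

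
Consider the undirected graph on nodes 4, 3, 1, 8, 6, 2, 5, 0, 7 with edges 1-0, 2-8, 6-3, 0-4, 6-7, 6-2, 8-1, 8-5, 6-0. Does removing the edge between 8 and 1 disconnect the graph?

No

After removing 8-1, the path 8-2-6-0-1 still connects them, so the edge is not a bridge.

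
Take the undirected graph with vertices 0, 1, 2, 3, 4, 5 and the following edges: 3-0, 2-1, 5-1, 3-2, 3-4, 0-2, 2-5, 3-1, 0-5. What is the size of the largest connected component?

6

Starting from 0 we can reach 0, 1, 2, 3, 4, 5. That is one component of size 6.
The largest has 6 vertices.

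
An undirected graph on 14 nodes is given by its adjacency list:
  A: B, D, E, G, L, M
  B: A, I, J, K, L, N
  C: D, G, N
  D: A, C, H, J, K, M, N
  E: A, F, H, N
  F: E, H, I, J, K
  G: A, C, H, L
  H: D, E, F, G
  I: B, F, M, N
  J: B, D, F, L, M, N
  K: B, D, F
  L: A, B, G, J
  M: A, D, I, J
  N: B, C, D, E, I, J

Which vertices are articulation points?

Removing L, for instance, still leaves 1 component. No single vertex removal increases the component count — the graph has no articulation points.

none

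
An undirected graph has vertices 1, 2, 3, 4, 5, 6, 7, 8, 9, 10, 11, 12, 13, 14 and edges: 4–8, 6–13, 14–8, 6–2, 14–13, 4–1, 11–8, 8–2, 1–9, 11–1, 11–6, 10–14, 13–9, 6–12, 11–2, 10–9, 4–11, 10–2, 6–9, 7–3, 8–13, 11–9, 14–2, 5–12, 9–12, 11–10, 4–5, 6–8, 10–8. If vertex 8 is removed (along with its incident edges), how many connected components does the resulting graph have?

With 8 gone, the remaining components are: {3, 7}; {1, 2, 4, 5, 6, 9, 10, 11, 12, 13, 14}.
That is 2 components.

2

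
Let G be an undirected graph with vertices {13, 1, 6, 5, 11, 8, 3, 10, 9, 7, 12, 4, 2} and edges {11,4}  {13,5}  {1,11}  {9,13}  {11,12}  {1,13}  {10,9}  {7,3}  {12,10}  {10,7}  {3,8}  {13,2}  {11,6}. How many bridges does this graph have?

The edges on the cycle 1-11-12-10-9-13-1 are not bridges since each lies on that cycle.
But removing 11 - 6 disconnects 11 from 6; removing 8 - 3 disconnects 8 from 3; removing 11 - 4 disconnects 11 from 4; removing 7 - 3 disconnects 7 from 3 — these are bridges.
In total 7 edges are bridges.

7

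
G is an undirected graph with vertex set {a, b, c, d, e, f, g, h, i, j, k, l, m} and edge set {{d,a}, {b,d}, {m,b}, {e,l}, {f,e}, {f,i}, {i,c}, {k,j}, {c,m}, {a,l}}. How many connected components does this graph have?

h is isolated — a component by itself.
g is isolated — a component by itself.
Starting from j we can reach j, k. That is one component of size 2.
Starting from a we can reach a, b, c, d, e, f, i, l, m. That is one component of size 9.
Total: 4 components.

4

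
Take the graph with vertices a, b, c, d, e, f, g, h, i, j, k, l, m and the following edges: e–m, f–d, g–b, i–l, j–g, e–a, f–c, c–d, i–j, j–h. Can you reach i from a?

The component containing a is {a, e, m}, and i is not in it.

No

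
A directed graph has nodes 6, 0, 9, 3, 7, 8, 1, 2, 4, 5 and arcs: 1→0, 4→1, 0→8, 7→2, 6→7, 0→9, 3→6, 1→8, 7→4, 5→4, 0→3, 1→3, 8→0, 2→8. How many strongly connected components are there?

3

{0, 1, 2, 3, 4, 6, 7, 8} are all mutually reachable — one SCC of size 8.
{9} is an SCC by itself.
{5} is an SCC by itself.
That gives 3 strongly connected components.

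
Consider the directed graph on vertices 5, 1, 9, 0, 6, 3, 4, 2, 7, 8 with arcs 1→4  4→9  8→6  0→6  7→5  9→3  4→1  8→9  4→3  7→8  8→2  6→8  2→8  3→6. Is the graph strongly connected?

No

There is no directed path from 0 to 4, so the graph is not strongly connected.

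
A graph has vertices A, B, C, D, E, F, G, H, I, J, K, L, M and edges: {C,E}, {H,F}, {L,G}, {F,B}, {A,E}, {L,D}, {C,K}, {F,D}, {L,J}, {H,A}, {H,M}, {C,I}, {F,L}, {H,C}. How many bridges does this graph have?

7

The edges on the cycle F-L-D-F are not bridges since each lies on that cycle.
But removing B - F disconnects B from F; removing I - C disconnects I from C; removing K - C disconnects K from C; removing J - L disconnects J from L — these are bridges.
In total 7 edges are bridges.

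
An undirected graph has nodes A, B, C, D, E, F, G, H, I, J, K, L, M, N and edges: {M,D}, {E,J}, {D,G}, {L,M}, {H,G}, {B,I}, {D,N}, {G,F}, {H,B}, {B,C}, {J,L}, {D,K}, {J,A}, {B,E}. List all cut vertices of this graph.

Removing B increases the component count from 1 to 3, so B is a cut vertex.
Removing D increases the component count from 1 to 3, so D is a cut vertex.
Removing G increases the component count from 1 to 2, so G is a cut vertex.
Likewise J is a cut vertex.
By contrast removing M leaves 1 component; it is not a cut vertex. No other vertex is a cut vertex either.

B, D, G, J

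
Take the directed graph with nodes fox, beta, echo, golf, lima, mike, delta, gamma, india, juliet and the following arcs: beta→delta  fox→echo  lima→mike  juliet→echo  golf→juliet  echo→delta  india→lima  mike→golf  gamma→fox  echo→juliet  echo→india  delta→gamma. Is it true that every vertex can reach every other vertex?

No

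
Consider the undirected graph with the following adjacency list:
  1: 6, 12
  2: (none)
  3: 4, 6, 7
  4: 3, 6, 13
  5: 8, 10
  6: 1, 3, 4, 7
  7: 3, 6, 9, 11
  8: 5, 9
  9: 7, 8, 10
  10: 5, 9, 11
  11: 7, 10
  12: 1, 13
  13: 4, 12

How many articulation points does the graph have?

Removing 7 increases the component count from 2 to 3, so 7 is a cut vertex.
By contrast removing 5 leaves 2 components; it is not a cut vertex. No other vertex is a cut vertex either.

1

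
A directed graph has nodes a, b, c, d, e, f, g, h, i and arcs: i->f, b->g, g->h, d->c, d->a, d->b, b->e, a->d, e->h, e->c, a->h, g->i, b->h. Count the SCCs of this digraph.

8

{a, d} are all mutually reachable — one SCC of size 2.
{i} is an SCC by itself.
{e} is an SCC by itself.
{g} is an SCC by itself.
{f} is an SCC by itself.
(and 3 more singleton SCCs)
That gives 8 strongly connected components.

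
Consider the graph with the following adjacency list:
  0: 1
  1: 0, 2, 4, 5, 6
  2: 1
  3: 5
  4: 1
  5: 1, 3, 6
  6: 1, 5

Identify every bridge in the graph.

The edges on the cycle 6-1-5-6 are not bridges since each lies on that cycle.
But removing 1-2 disconnects 1 from 2; removing 1-0 disconnects 1 from 0; removing 5-3 disconnects 5 from 3; removing 1-4 disconnects 1 from 4 — these are bridges.

0-1, 1-2, 1-4, 3-5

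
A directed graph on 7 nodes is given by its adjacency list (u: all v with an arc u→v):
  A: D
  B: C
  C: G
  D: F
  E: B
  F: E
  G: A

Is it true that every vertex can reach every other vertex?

Yes

From C we can reach every vertex (A, B, C, D, E, F, G), and every vertex can reach C (A, B, C, D, E, F, G). So the whole graph is one strongly connected component.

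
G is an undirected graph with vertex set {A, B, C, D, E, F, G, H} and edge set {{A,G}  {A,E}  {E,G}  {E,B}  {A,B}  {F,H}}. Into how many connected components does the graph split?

4

C is isolated — a component by itself.
D is isolated — a component by itself.
Starting from F we can reach F, H. That is one component of size 2.
Starting from A we can reach A, B, E, G. That is one component of size 4.
Total: 4 components.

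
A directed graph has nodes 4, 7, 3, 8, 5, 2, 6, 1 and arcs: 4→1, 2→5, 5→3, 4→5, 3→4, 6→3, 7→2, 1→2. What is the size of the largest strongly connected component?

{1, 2, 3, 4, 5} are all mutually reachable — one SCC of size 5.
{7} is an SCC by itself.
{6} is an SCC by itself.
{8} is an SCC by itself.
The largest has 5 vertices.

5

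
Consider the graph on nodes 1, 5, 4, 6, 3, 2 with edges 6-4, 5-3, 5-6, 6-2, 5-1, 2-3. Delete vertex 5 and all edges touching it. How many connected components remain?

With 5 gone, the remaining components are: {1}; {2, 3, 4, 6}.
That is 2 components.

2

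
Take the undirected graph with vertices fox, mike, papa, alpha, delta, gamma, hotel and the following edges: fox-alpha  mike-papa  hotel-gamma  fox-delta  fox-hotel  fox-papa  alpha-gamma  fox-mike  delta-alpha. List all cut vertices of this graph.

Removing fox increases the component count from 1 to 2, so fox is a cut vertex.
By contrast removing gamma leaves 1 component; it is not a cut vertex. No other vertex is a cut vertex either.

fox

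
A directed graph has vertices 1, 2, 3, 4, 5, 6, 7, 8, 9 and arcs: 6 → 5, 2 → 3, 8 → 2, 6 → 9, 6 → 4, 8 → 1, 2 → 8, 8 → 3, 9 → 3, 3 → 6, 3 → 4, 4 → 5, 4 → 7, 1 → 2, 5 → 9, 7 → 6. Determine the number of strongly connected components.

{3, 4, 5, 6, 7, 9} are all mutually reachable — one SCC of size 6.
{1, 2, 8} are all mutually reachable — one SCC of size 3.
That gives 2 strongly connected components.

2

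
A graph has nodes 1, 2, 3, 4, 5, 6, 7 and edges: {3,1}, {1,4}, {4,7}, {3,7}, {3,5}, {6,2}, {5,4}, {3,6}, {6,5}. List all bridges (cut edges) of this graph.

2-6

The edges on the cycle 3-6-5-4-7-3 are not bridges since each lies on that cycle.
But removing 6–2 disconnects 6 from 2 — this is a bridge.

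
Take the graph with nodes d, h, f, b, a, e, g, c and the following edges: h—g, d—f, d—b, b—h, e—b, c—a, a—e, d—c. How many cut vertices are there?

3

Removing b increases the component count from 1 to 2, so b is a cut vertex.
Removing d increases the component count from 1 to 2, so d is a cut vertex.
Removing h increases the component count from 1 to 2, so h is a cut vertex.
By contrast removing a leaves 1 component; it is not a cut vertex. No other vertex is a cut vertex either.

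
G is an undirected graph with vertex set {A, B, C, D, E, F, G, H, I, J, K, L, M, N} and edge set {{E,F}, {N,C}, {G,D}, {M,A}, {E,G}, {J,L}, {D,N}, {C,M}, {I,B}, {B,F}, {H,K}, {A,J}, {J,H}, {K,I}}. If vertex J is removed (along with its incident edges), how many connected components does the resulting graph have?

With J gone, the remaining components are: {L}; {A, B, C, D, E, F, G, H, I, K, M, N}.
That is 2 components.

2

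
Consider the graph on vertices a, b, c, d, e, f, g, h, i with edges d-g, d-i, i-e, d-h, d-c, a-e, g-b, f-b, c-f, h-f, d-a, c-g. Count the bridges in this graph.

0

The edges on the cycle d-a-e-i-d are not bridges since each lies on that cycle.
Every edge lies on some cycle, so there are no bridges.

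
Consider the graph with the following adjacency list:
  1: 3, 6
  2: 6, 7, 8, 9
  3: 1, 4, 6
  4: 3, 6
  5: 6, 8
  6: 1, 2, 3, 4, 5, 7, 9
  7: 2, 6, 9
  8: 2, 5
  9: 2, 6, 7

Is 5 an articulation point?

Deleting 5 leaves 1 component (was 1) (its neighbors 6, 8 remain connected to each other), so 5 is not a cut vertex.

No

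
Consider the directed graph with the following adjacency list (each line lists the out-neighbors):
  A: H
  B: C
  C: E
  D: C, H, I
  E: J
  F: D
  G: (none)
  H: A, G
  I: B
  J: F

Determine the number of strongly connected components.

3

{B, C, D, E, F, I, J} are all mutually reachable — one SCC of size 7.
{A, H} are all mutually reachable — one SCC of size 2.
{G} is an SCC by itself.
That gives 3 strongly connected components.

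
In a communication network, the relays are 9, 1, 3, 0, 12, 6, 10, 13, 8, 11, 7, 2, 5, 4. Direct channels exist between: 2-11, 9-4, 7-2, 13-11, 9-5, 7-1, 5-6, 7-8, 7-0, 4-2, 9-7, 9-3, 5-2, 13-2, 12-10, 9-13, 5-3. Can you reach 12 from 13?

No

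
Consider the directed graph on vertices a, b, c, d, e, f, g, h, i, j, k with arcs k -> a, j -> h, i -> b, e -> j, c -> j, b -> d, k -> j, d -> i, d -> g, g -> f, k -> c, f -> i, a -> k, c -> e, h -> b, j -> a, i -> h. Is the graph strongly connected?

No

There is no directed path from i to k, so the graph is not strongly connected.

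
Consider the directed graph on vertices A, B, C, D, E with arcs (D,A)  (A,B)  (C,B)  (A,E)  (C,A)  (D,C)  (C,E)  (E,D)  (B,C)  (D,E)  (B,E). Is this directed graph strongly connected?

From E we can reach every vertex (A, B, C, D, E), and every vertex can reach E (A, B, C, D, E). So the whole graph is one strongly connected component.

Yes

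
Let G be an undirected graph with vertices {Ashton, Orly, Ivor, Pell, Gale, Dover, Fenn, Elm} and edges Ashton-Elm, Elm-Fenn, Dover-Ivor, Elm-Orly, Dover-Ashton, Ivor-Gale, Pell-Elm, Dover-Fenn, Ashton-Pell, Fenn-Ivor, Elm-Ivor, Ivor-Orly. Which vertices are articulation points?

Ivor

Removing Ivor increases the component count from 1 to 2, so Ivor is a cut vertex.
By contrast removing Dover leaves 1 component; it is not a cut vertex. No other vertex is a cut vertex either.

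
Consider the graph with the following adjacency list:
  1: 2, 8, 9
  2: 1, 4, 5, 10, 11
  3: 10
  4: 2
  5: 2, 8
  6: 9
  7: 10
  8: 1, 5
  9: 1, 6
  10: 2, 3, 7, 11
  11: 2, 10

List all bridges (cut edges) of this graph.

1-9, 10-3, 10-7, 2-4, 6-9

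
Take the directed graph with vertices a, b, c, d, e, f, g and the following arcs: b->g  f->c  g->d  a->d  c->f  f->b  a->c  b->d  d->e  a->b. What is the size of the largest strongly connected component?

{c, f} are all mutually reachable — one SCC of size 2.
{d} is an SCC by itself.
{e} is an SCC by itself.
{b} is an SCC by itself.
{g} is an SCC by itself.
(and 1 more singleton SCC)
The largest has 2 vertices.

2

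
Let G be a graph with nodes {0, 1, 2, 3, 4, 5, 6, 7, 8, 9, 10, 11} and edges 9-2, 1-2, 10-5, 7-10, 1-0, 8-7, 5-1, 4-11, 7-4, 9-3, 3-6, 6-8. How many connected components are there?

Starting from 0 we can reach 0, 1, 2, 3, 4, 5, 6, 7, 8, 9, 10, 11. That is one component of size 12.
Total: 1 component.

1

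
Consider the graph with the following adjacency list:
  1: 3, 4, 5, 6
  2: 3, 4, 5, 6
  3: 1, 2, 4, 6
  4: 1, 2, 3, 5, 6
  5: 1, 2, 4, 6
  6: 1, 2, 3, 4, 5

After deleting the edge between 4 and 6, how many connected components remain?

4 and 6 are still connected via 4-3-6, so the component count stays at 1.

1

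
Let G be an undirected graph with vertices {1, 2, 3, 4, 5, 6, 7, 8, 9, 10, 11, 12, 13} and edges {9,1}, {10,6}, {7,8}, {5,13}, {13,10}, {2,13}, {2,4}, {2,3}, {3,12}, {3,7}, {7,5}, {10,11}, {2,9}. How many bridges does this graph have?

8

The edges on the cycle 2-3-7-5-13-2 are not bridges since each lies on that cycle.
But removing 7—8 disconnects 7 from 8; removing 9—1 disconnects 9 from 1; removing 6—10 disconnects 6 from 10; removing 13—10 disconnects 13 from 10 — these are bridges.
In total 8 edges are bridges.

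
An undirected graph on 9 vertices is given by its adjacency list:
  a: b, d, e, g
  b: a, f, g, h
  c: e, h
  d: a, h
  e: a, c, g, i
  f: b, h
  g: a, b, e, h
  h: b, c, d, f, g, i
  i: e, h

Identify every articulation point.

Removing i, for instance, still leaves 1 component. No single vertex removal increases the component count — the graph has no articulation points.

none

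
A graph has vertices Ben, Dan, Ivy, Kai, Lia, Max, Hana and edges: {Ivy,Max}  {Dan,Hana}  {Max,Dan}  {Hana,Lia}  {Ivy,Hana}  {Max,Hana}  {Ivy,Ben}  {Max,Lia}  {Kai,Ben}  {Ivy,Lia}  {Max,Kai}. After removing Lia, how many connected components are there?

With Lia gone, the remaining components are: {Ben, Dan, Ivy, Kai, Max, Hana}.
That is 1 component.

1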